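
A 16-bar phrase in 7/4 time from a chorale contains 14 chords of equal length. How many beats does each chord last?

8 beats

16 bars × 7 beats/bar = 112 beats total.
112 beats ÷ 14 chords = 8 beats per chord.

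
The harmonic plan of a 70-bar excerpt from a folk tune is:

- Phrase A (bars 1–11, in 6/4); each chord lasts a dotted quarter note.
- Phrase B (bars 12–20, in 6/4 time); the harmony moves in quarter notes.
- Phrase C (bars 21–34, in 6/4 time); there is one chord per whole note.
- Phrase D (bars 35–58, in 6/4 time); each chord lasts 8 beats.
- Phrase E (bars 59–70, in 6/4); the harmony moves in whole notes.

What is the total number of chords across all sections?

A has 66 beats and chords last 1.5 each, so 44 chords.
B has 54 beats and chords last 1 each, so 54 chords.
C has 84 beats and chords last 4 each, so 21 chords.
D has 144 beats and chords last 8 each, so 18 chords.
E has 72 beats and chords last 4 each, so 18 chords.
Total: 44 + 54 + 21 + 18 + 18 = 155.

155 chords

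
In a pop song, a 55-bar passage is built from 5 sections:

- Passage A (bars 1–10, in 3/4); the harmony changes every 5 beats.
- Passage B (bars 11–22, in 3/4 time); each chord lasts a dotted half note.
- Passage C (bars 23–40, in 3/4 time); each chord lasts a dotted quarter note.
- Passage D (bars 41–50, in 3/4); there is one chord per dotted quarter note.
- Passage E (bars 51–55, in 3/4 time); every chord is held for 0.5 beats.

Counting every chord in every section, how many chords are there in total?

A: 10 bars × 3 beats = 30 beats; 5 beats/chord → 6 chords.
B: 12 bars × 3 beats = 36 beats; 3 beats/chord → 12 chords.
C: 18 bars × 3 beats = 54 beats; 1.5 beats/chord → 36 chords.
D: 10 bars × 3 beats = 30 beats; 1.5 beats/chord → 20 chords.
E: 5 bars × 3 beats = 15 beats; 0.5 beats/chord → 30 chords.
Total: 6 + 12 + 36 + 20 + 30 = 104.

104 chords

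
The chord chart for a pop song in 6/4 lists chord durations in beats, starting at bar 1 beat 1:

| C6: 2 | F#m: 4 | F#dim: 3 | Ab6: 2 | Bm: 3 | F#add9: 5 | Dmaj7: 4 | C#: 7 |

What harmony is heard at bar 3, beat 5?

Beat 5 of bar 3 is beat (3−1)×6 + 5 = 17 overall.
Running totals: C6 ends at 2, F#m ends at 6, F#dim ends at 9, Ab6 ends at 11, Bm ends at 14, F#add9 ends at 19.
Beat 17 falls within F#add9.

F#add9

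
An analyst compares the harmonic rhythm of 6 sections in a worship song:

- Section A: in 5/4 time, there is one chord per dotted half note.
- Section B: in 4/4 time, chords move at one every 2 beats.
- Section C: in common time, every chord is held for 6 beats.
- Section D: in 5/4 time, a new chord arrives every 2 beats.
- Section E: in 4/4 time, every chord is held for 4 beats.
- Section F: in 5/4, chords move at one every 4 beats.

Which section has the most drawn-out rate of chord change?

Section C

A: 5/3 = 5/3 chords/bar.
B: 4/2 = 2 chords/bar.
C: 4/6 = 2/3 chords/bar.
D: 5/2 = 2.5 chords/bar.
E: 4/4 = 1 chord/bar.
F: 5/4 = 1.25 chords/bar.
Slowest is C at 2/3 chords/bar.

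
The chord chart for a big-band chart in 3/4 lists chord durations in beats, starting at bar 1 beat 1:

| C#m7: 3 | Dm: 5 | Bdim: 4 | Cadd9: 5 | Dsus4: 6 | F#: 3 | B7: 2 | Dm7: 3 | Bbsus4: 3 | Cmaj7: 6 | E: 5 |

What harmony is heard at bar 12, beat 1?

Bbsus4

Beat 1 of bar 12 is beat (12−1)×3 + 1 = 34 overall.
Running totals: C#m7 ends at 3, Dm ends at 8, Bdim ends at 12, Cadd9 ends at 17, Dsus4 ends at 23, F# ends at 26, B7 ends at 28, Dm7 ends at 31, Bbsus4 ends at 34.
Beat 34 falls within Bbsus4.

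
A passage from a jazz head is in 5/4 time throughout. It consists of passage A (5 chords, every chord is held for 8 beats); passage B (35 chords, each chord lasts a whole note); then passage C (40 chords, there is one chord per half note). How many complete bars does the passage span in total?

A: 5 × 8 = 40 beats = 8 bars.
B: 35 × 4 = 140 beats = 28 bars.
C: 40 × 2 = 80 beats = 16 bars.
Total: 8 + 28 + 16 = 52 bars.

52 bars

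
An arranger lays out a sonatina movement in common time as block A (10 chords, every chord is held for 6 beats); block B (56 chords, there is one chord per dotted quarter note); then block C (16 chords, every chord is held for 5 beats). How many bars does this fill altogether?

56 bars

A: 10 × 6 = 60 beats = 15 bars.
B: 56 × 1.5 = 84 beats = 21 bars.
C: 16 × 5 = 80 beats = 20 bars.
Total: 15 + 21 + 20 = 56 bars.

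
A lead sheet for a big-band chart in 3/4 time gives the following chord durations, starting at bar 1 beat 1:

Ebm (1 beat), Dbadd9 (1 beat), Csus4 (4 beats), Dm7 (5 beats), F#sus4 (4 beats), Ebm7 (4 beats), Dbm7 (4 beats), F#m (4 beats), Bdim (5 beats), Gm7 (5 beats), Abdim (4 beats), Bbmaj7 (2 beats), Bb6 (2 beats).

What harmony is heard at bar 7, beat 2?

Beat 2 of bar 7 is beat (7−1)×3 + 2 = 20 overall.
Running totals: Ebm ends at 1, Dbadd9 ends at 2, Csus4 ends at 6, Dm7 ends at 11, F#sus4 ends at 15, Ebm7 ends at 19, Dbm7 ends at 23.
Beat 20 falls within Dbm7.

Dbm7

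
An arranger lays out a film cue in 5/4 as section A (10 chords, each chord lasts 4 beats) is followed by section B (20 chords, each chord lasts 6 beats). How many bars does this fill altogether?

A: 10 × 4 = 40 beats = 8 bars.
B: 20 × 6 = 120 beats = 24 bars.
Total: 8 + 24 = 32 bars.

32 bars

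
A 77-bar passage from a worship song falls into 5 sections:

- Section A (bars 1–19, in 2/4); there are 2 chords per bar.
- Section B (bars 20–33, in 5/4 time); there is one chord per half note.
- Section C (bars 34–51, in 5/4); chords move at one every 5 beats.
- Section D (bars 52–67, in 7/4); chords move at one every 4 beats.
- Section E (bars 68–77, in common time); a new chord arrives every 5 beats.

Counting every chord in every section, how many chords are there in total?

127 chords

A: 19·2 = 38 beats, 38/1 = 38 chords.
B: 14·5 = 70 beats, 70/2 = 35 chords.
C: 18·5 = 90 beats, 90/5 = 18 chords.
D: 16·7 = 112 beats, 112/4 = 28 chords.
E: 10·4 = 40 beats, 40/5 = 8 chords.
Total: 38 + 35 + 18 + 28 + 8 = 127.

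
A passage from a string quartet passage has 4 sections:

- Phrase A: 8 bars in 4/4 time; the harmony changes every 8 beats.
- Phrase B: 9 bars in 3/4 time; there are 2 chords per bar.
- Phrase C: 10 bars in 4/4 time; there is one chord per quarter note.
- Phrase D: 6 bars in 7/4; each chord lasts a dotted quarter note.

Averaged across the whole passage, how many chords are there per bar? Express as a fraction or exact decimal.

A: 8 bars of 4 beats is 32 beats; at 8 beats each that's 4 chords.
B: 9 bars of 3 beats is 27 beats; at 1.5 beats each that's 18 chords.
C: 10 bars of 4 beats is 40 beats; at 1 beat each that's 40 chords.
D: 6 bars of 7 beats is 42 beats; at 1.5 beats each that's 28 chords.
Overall: 90 chords over 33 bars → 90/33 = 30/11 chords per bar.

30/11 chords per bar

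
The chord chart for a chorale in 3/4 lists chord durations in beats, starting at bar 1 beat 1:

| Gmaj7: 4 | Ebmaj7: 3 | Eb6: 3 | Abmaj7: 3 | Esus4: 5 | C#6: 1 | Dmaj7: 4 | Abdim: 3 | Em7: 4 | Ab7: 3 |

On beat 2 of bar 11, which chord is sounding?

Ab7

Beat 2 of bar 11 is beat (11−1)×3 + 2 = 32 overall.
Running totals: Gmaj7 ends at 4, Ebmaj7 ends at 7, Eb6 ends at 10, Abmaj7 ends at 13, Esus4 ends at 18, C#6 ends at 19, Dmaj7 ends at 23, Abdim ends at 26, Em7 ends at 30, Ab7 ends at 33.
Beat 32 falls within Ab7.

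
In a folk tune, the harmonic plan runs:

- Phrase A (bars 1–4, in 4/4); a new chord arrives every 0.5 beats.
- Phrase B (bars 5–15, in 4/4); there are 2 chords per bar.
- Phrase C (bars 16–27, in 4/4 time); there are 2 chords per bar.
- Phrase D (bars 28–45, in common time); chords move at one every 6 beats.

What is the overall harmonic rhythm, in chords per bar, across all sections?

2 chords per bar

A: 4 bars of 4 beats is 16 beats; at 0.5 beats each that's 32 chords.
B: 11 bars of 4 beats is 44 beats; at 2 beats each that's 22 chords.
C: 12 bars of 4 beats is 48 beats; at 2 beats each that's 24 chords.
D: 18 bars of 4 beats is 72 beats; at 6 beats each that's 12 chords.
Overall: 90 chords over 45 bars → 90/45 = 2 chords per bar.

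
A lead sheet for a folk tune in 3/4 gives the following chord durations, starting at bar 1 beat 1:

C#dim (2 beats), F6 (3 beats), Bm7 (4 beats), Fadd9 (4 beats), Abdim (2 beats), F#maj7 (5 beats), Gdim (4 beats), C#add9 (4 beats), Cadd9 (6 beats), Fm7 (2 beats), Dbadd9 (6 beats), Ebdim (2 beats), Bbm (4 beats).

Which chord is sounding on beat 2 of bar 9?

Beat 2 of bar 9 is beat (9−1)×3 + 2 = 26 overall.
Running totals: C#dim ends at 2, F6 ends at 5, Bm7 ends at 9, Fadd9 ends at 13, Abdim ends at 15, F#maj7 ends at 20, Gdim ends at 24, C#add9 ends at 28.
Beat 26 falls within C#add9.

C#add9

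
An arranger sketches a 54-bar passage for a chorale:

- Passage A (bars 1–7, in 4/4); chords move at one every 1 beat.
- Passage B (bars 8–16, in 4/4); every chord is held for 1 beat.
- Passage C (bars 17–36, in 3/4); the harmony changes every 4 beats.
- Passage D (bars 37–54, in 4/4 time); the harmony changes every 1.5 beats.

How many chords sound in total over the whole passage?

127 chords

A: 7·4 = 28 beats, 28/1 = 28 chords.
B: 9·4 = 36 beats, 36/1 = 36 chords.
C: 20·3 = 60 beats, 60/4 = 15 chords.
D: 18·4 = 72 beats, 72/1.5 = 48 chords.
Total: 28 + 36 + 15 + 48 = 127.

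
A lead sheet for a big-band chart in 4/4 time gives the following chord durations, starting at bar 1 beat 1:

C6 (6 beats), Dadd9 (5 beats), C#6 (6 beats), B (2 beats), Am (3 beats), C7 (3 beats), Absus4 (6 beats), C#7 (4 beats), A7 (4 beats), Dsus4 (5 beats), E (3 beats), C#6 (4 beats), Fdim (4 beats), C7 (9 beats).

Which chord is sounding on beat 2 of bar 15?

Beat 2 of bar 15 is beat (15−1)×4 + 2 = 58 overall.
Running totals: C6 ends at 6, Dadd9 ends at 11, C#6 ends at 17, B ends at 19, Am ends at 22, C7 ends at 25, Absus4 ends at 31, C#7 ends at 35, A7 ends at 39, Dsus4 ends at 44, E ends at 47, C#6 ends at 51, Fdim ends at 55, C7 ends at 64.
Beat 58 falls within C7.

C7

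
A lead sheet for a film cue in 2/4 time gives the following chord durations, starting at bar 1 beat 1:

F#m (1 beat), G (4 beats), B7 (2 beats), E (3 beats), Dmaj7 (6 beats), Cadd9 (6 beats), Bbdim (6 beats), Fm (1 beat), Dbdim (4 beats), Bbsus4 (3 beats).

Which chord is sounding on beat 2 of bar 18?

Beat 2 of bar 18 is beat (18−1)×2 + 2 = 36 overall.
Running totals: F#m ends at 1, G ends at 5, B7 ends at 7, E ends at 10, Dmaj7 ends at 16, Cadd9 ends at 22, Bbdim ends at 28, Fm ends at 29, Dbdim ends at 33, Bbsus4 ends at 36.
Beat 36 falls within Bbsus4.

Bbsus4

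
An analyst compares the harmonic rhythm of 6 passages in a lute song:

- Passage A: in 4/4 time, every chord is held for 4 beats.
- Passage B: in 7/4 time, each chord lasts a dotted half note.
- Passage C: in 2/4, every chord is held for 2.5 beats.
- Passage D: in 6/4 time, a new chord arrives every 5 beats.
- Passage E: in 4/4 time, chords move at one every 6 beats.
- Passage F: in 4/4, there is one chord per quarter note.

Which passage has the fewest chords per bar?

A: 4 beats/bar ÷ 4 beats/chord = 1 chord/bar.
B: 7 beats/bar ÷ 3 beats/chord = 7/3 chords/bar.
C: 2 beats/bar ÷ 2.5 beats/chord = 0.8 chords/bar.
D: 6 beats/bar ÷ 5 beats/chord = 1.2 chords/bar.
E: 4 beats/bar ÷ 6 beats/chord = 2/3 chords/bar.
F: 4 beats/bar ÷ 1 beat/chord = 4 chords/bar.
Slowest is E at 2/3 chords/bar.

Passage E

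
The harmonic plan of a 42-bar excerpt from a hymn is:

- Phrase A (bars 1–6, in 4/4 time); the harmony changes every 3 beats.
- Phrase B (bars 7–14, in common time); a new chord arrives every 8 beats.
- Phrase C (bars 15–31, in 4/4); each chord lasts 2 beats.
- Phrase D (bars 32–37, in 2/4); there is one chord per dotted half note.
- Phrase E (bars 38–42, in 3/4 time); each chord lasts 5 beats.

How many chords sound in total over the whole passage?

A: 6 bars × 4 beats = 24 beats; 3 beats/chord → 8 chords.
B: 8 bars × 4 beats = 32 beats; 8 beats/chord → 4 chords.
C: 17 bars × 4 beats = 68 beats; 2 beats/chord → 34 chords.
D: 6 bars × 2 beats = 12 beats; 3 beats/chord → 4 chords.
E: 5 bars × 3 beats = 15 beats; 5 beats/chord → 3 chords.
Total: 8 + 4 + 34 + 4 + 3 = 53.

53 chords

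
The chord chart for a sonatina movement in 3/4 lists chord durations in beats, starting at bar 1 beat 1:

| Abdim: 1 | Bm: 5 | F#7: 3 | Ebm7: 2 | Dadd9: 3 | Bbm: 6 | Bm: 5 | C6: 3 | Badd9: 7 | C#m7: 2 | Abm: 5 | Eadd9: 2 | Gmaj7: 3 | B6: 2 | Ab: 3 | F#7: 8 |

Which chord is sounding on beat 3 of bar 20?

F#7

Beat 3 of bar 20 is beat (20−1)×3 + 3 = 60 overall.
Running totals: Abdim ends at 1, Bm ends at 6, F#7 ends at 9, Ebm7 ends at 11, Dadd9 ends at 14, Bbm ends at 20, Bm ends at 25, C6 ends at 28, Badd9 ends at 35, C#m7 ends at 37, Abm ends at 42, Eadd9 ends at 44, Gmaj7 ends at 47, B6 ends at 49, Ab ends at 52, F#7 ends at 60.
Beat 60 falls within F#7.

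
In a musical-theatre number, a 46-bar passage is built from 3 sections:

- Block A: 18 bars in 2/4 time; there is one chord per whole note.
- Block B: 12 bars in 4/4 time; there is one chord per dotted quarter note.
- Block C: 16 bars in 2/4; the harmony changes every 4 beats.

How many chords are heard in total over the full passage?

A: 18·2 = 36 beats, 36/4 = 9 chords.
B: 12·4 = 48 beats, 48/1.5 = 32 chords.
C: 16·2 = 32 beats, 32/4 = 8 chords.
Total: 9 + 32 + 8 = 49.

49 chords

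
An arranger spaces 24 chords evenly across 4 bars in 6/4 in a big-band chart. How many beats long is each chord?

1 beat

4 bars × 6 beats/bar = 24 beats total.
24 beats ÷ 24 chords = 1 beats per chord.
(That is a quarter note.)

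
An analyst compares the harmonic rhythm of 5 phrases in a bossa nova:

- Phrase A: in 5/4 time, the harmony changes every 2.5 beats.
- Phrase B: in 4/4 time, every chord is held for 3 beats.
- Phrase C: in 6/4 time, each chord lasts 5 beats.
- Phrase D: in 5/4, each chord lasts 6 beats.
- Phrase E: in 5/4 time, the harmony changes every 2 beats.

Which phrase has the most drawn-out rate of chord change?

A: 5/2.5 = 2 chords/bar.
B: 4/3 = 4/3 chords/bar.
C: 6/5 = 1.2 chords/bar.
D: 5/6 = 5/6 chords/bar.
E: 5/2 = 2.5 chords/bar.
Slowest is D at 5/6 chords/bar.

Phrase D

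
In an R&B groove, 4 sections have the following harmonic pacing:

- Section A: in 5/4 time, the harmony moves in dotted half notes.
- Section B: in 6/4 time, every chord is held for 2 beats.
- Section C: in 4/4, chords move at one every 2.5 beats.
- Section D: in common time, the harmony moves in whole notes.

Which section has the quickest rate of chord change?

A: 5/3 = 5/3 chords/bar.
B: 6/2 = 3 chords/bar.
C: 4/2.5 = 1.6 chords/bar.
D: 4/4 = 1 chord/bar.
Fastest is B at 3 chords/bar.

Section B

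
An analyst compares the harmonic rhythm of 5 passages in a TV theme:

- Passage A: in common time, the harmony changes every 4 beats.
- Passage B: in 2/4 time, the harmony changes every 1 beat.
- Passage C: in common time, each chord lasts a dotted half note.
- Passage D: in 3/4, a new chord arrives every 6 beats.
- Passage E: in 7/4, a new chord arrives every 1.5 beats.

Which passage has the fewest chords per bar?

A: each chord is 4 beats in 4/4, so 1 per bar.
B: each chord is 1 beat in 2/4, so 2 per bar.
C: each chord is 3 beats in 4/4, so 4/3 per bar.
D: each chord is 6 beats in 3/4, so 0.5 per bar.
E: each chord is 1.5 beats in 7/4, so 14/3 per bar.
Slowest is D at 0.5 chords/bar.

Passage D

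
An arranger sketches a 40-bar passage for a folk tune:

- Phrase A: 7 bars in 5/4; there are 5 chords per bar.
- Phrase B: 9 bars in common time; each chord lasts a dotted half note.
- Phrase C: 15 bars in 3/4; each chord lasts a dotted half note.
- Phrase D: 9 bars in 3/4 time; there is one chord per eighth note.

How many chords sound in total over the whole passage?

A: 7·5 = 35 beats, 35/1 = 35 chords.
B: 9·4 = 36 beats, 36/3 = 12 chords.
C: 15·3 = 45 beats, 45/3 = 15 chords.
D: 9·3 = 27 beats, 27/0.5 = 54 chords.
Total: 35 + 12 + 15 + 54 = 116.

116 chords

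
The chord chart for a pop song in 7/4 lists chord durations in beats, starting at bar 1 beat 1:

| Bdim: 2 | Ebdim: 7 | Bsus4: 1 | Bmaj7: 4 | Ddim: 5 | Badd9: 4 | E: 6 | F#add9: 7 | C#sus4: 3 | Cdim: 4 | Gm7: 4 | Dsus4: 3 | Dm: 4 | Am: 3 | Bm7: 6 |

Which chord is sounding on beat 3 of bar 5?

F#add9

Beat 3 of bar 5 is beat (5−1)×7 + 3 = 31 overall.
Running totals: Bdim ends at 2, Ebdim ends at 9, Bsus4 ends at 10, Bmaj7 ends at 14, Ddim ends at 19, Badd9 ends at 23, E ends at 29, F#add9 ends at 36.
Beat 31 falls within F#add9.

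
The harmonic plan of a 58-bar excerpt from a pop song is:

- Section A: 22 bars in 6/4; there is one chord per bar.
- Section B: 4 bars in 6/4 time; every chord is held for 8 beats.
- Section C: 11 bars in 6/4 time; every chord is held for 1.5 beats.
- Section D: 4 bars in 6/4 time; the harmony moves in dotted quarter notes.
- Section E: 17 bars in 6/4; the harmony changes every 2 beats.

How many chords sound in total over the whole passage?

A: 22·6 = 132 beats, 132/6 = 22 chords.
B: 4·6 = 24 beats, 24/8 = 3 chords.
C: 11·6 = 66 beats, 66/1.5 = 44 chords.
D: 4·6 = 24 beats, 24/1.5 = 16 chords.
E: 17·6 = 102 beats, 102/2 = 51 chords.
Total: 22 + 3 + 44 + 16 + 51 = 136.

136 chords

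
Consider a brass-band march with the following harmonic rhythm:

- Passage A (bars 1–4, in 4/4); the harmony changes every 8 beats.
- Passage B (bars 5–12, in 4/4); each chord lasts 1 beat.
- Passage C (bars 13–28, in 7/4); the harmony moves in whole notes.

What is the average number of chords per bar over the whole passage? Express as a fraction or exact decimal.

31/14 chords per bar

A: 4 bars of 4 beats is 16 beats; at 8 beats each that's 2 chords.
B: 8 bars of 4 beats is 32 beats; at 1 beat each that's 32 chords.
C: 16 bars of 7 beats is 112 beats; at 4 beats each that's 28 chords.
Overall: 62 chords over 28 bars → 62/28 = 31/14 chords per bar.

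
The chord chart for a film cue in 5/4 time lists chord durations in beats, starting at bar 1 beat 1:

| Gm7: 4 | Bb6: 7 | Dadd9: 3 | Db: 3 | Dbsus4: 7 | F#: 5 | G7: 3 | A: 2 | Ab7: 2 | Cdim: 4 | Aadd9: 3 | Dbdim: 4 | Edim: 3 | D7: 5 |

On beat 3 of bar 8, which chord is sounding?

Cdim

Beat 3 of bar 8 is beat (8−1)×5 + 3 = 38 overall.
Running totals: Gm7 ends at 4, Bb6 ends at 11, Dadd9 ends at 14, Db ends at 17, Dbsus4 ends at 24, F# ends at 29, G7 ends at 32, A ends at 34, Ab7 ends at 36, Cdim ends at 40.
Beat 38 falls within Cdim.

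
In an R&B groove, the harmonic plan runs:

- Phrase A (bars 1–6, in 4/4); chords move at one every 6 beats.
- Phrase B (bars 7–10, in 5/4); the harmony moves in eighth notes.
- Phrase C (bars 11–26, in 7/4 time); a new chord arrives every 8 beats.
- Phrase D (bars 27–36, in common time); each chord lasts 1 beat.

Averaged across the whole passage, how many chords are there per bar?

49/18 chords per bar

A: 6 bars of 4 beats is 24 beats; at 6 beats each that's 4 chords.
B: 4 bars of 5 beats is 20 beats; at 0.5 beats each that's 40 chords.
C: 16 bars of 7 beats is 112 beats; at 8 beats each that's 14 chords.
D: 10 bars of 4 beats is 40 beats; at 1 beat each that's 40 chords.
Overall: 98 chords over 36 bars → 98/36 = 49/18 chords per bar.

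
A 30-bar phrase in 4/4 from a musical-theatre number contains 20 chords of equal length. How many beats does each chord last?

6 beats

30 bars × 4 beats/bar = 120 beats total.
120 beats ÷ 20 chords = 6 beats per chord.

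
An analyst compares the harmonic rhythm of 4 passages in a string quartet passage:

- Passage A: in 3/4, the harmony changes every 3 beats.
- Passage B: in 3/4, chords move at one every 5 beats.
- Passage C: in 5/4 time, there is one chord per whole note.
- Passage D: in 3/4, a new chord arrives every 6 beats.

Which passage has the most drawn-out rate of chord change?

A: each chord is 3 beats in 3/4, so 1 per bar.
B: each chord is 5 beats in 3/4, so 0.6 per bar.
C: each chord is 4 beats in 5/4, so 1.25 per bar.
D: each chord is 6 beats in 3/4, so 0.5 per bar.
Slowest is D at 0.5 chords/bar.

Passage D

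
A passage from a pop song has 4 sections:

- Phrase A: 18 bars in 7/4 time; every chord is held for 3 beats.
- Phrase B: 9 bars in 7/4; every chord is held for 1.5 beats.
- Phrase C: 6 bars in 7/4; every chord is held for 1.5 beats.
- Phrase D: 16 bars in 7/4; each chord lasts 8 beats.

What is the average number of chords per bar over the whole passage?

A: 18 bars of 7 beats is 126 beats; at 3 beats each that's 42 chords.
B: 9 bars of 7 beats is 63 beats; at 1.5 beats each that's 42 chords.
C: 6 bars of 7 beats is 42 beats; at 1.5 beats each that's 28 chords.
D: 16 bars of 7 beats is 112 beats; at 8 beats each that's 14 chords.
Overall: 126 chords over 49 bars → 126/49 = 18/7 chords per bar.

18/7 chords per bar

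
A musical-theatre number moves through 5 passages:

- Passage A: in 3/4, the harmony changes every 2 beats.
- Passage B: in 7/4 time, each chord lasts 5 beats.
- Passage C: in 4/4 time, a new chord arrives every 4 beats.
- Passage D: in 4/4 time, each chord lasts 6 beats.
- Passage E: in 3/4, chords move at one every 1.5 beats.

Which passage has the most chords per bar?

Passage E

A: 3/2 = 1.5 chords/bar.
B: 7/5 = 1.4 chords/bar.
C: 4/4 = 1 chord/bar.
D: 4/6 = 2/3 chords/bar.
E: 3/1.5 = 2 chords/bar.
Fastest is E at 2 chords/bar.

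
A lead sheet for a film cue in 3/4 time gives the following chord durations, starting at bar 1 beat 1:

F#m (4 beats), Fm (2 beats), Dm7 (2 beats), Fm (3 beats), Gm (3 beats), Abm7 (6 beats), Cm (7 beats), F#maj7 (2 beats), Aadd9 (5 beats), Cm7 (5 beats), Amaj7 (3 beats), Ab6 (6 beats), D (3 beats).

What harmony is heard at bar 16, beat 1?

Beat 1 of bar 16 is beat (16−1)×3 + 1 = 46 overall.
Running totals: F#m ends at 4, Fm ends at 6, Dm7 ends at 8, Fm ends at 11, Gm ends at 14, Abm7 ends at 20, Cm ends at 27, F#maj7 ends at 29, Aadd9 ends at 34, Cm7 ends at 39, Amaj7 ends at 42, Ab6 ends at 48.
Beat 46 falls within Ab6.

Ab6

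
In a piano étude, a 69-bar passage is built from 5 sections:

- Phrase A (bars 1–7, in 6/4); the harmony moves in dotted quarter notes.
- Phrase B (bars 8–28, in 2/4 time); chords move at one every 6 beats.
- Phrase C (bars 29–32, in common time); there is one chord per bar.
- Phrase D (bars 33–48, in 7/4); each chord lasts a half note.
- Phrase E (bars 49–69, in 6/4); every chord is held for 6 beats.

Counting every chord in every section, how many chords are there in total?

A: 7·6 = 42 beats, 42/1.5 = 28 chords.
B: 21·2 = 42 beats, 42/6 = 7 chords.
C: 4·4 = 16 beats, 16/4 = 4 chords.
D: 16·7 = 112 beats, 112/2 = 56 chords.
E: 21·6 = 126 beats, 126/6 = 21 chords.
Total: 28 + 7 + 4 + 56 + 21 = 116.

116 chords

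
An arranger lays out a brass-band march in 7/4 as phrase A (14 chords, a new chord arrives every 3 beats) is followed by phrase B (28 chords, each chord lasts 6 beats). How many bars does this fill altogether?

30 bars

A: 14 × 3 = 42 beats = 6 bars.
B: 28 × 6 = 168 beats = 24 bars.
Total: 6 + 24 = 30 bars.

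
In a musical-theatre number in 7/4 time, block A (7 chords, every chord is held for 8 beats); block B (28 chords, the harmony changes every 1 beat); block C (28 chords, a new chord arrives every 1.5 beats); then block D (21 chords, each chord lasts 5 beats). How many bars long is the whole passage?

33 bars

A: 7 × 8 = 56 beats = 8 bars.
B: 28 × 1 = 28 beats = 4 bars.
C: 28 × 1.5 = 42 beats = 6 bars.
D: 21 × 5 = 105 beats = 15 bars.
Total: 8 + 4 + 6 + 15 = 33 bars.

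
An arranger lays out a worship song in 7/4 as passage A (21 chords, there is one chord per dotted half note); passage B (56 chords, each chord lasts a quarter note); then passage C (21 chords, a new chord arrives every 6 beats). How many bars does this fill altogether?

A: 21 × 3 = 63 beats = 9 bars.
B: 56 × 1 = 56 beats = 8 bars.
C: 21 × 6 = 126 beats = 18 bars.
Total: 9 + 8 + 18 = 35 bars.

35 bars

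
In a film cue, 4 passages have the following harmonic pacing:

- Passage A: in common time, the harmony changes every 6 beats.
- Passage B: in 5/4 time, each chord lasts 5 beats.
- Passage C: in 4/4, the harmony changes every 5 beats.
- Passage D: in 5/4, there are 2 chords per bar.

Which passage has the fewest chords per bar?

Passage A

A: 4/6 = 2/3 chords/bar.
B: 5/5 = 1 chord/bar.
C: 4/5 = 0.8 chords/bar.
D: 5/2.5 = 2 chords/bar.
Slowest is A at 2/3 chords/bar.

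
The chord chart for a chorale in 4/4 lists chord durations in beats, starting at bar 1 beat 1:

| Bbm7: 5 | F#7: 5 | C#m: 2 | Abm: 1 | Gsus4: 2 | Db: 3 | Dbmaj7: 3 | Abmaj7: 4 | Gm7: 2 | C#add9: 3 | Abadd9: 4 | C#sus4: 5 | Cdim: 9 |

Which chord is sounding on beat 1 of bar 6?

Beat 1 of bar 6 is beat (6−1)×4 + 1 = 21 overall.
Running totals: Bbm7 ends at 5, F#7 ends at 10, C#m ends at 12, Abm ends at 13, Gsus4 ends at 15, Db ends at 18, Dbmaj7 ends at 21.
Beat 21 falls within Dbmaj7.

Dbmaj7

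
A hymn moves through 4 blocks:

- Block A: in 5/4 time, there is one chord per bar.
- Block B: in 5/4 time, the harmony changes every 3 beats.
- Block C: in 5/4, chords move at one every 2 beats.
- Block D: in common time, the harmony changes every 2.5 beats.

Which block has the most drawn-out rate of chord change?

Block A

A: 5/5 = 1 chord/bar.
B: 5/3 = 5/3 chords/bar.
C: 5/2 = 2.5 chords/bar.
D: 4/2.5 = 1.6 chords/bar.
Slowest is A at 1 chords/bar.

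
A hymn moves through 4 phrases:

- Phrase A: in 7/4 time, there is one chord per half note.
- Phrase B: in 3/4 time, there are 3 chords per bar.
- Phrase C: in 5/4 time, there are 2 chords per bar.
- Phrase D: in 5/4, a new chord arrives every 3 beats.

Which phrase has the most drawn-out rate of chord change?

A: 7/2 = 3.5 chords/bar.
B: 3/1 = 3 chords/bar.
C: 5/2.5 = 2 chords/bar.
D: 5/3 = 5/3 chords/bar.
Slowest is D at 5/3 chords/bar.

Phrase D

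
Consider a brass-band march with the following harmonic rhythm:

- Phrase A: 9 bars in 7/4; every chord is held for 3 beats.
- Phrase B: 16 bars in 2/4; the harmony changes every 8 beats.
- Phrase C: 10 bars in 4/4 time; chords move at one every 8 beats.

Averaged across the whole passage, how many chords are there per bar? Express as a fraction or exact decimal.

A: 9 bars of 7 beats is 63 beats; at 3 beats each that's 21 chords.
B: 16 bars of 2 beats is 32 beats; at 8 beats each that's 4 chords.
C: 10 bars of 4 beats is 40 beats; at 8 beats each that's 5 chords.
Overall: 30 chords over 35 bars → 30/35 = 6/7 chords per bar.

6/7 chords per bar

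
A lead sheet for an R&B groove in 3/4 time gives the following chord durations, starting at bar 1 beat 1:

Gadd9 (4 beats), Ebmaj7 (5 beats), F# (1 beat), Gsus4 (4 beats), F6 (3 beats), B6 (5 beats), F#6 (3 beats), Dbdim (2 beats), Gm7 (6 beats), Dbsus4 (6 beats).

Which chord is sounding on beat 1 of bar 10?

Beat 1 of bar 10 is beat (10−1)×3 + 1 = 28 overall.
Running totals: Gadd9 ends at 4, Ebmaj7 ends at 9, F# ends at 10, Gsus4 ends at 14, F6 ends at 17, B6 ends at 22, F#6 ends at 25, Dbdim ends at 27, Gm7 ends at 33.
Beat 28 falls within Gm7.

Gm7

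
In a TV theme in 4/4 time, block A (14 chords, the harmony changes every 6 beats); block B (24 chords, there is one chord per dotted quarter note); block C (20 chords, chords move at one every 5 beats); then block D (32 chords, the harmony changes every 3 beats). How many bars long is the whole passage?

A: 14 × 6 = 84 beats = 21 bars.
B: 24 × 1.5 = 36 beats = 9 bars.
C: 20 × 5 = 100 beats = 25 bars.
D: 32 × 3 = 96 beats = 24 bars.
Total: 21 + 9 + 25 + 24 = 79 bars.

79 bars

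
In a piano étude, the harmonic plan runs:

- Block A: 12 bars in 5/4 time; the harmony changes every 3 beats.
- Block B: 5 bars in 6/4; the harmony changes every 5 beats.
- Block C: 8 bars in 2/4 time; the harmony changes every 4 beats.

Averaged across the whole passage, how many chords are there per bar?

A: 12 × 5 = 60 beats ÷ 3 = 20 chords.
B: 5 × 6 = 30 beats ÷ 5 = 6 chords.
C: 8 × 2 = 16 beats ÷ 4 = 4 chords.
Overall: 30 chords over 25 bars → 30/25 = 1.2 chords per bar.

1.2 chords per bar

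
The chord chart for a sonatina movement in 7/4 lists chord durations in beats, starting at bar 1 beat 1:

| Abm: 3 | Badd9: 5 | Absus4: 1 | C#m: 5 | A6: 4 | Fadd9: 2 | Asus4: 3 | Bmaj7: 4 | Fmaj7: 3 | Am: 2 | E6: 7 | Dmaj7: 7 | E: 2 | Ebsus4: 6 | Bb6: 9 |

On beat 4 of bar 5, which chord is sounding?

Beat 4 of bar 5 is beat (5−1)×7 + 4 = 32 overall.
Running totals: Abm ends at 3, Badd9 ends at 8, Absus4 ends at 9, C#m ends at 14, A6 ends at 18, Fadd9 ends at 20, Asus4 ends at 23, Bmaj7 ends at 27, Fmaj7 ends at 30, Am ends at 32.
Beat 32 falls within Am.

Am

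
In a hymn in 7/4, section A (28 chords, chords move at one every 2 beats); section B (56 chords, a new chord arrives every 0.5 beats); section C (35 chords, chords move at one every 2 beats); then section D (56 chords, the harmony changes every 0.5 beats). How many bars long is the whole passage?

A: 28 × 2 = 56 beats = 8 bars.
B: 56 × 0.5 = 28 beats = 4 bars.
C: 35 × 2 = 70 beats = 10 bars.
D: 56 × 0.5 = 28 beats = 4 bars.
Total: 8 + 4 + 10 + 4 = 26 bars.

26 bars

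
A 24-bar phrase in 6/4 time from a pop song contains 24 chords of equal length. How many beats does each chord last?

6 beats

24 bars × 6 beats/bar = 144 beats total.
144 beats ÷ 24 chords = 6 beats per chord.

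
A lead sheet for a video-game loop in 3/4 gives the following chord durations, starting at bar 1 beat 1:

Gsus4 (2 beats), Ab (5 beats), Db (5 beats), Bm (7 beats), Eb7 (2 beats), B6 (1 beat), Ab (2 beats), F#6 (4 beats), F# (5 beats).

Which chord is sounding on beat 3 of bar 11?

Beat 3 of bar 11 is beat (11−1)×3 + 3 = 33 overall.
Running totals: Gsus4 ends at 2, Ab ends at 7, Db ends at 12, Bm ends at 19, Eb7 ends at 21, B6 ends at 22, Ab ends at 24, F#6 ends at 28, F# ends at 33.
Beat 33 falls within F#.

F#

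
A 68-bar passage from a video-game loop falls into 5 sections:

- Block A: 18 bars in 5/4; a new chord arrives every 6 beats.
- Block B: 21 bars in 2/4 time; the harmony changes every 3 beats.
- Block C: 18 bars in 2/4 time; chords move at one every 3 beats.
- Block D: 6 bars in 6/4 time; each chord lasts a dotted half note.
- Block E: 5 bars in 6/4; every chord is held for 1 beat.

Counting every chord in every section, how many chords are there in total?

83 chords

A has 90 beats and chords last 6 each, so 15 chords.
B has 42 beats and chords last 3 each, so 14 chords.
C has 36 beats and chords last 3 each, so 12 chords.
D has 36 beats and chords last 3 each, so 12 chords.
E has 30 beats and chords last 1 each, so 30 chords.
Total: 15 + 14 + 12 + 12 + 30 = 83.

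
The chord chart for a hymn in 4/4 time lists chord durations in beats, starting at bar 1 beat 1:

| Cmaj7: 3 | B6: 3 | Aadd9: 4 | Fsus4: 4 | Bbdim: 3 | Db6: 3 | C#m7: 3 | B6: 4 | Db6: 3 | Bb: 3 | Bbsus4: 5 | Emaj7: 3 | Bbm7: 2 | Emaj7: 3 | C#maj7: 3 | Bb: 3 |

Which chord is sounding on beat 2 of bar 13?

Beat 2 of bar 13 is beat (13−1)×4 + 2 = 50 overall.
Running totals: Cmaj7 ends at 3, B6 ends at 6, Aadd9 ends at 10, Fsus4 ends at 14, Bbdim ends at 17, Db6 ends at 20, C#m7 ends at 23, B6 ends at 27, Db6 ends at 30, Bb ends at 33, Bbsus4 ends at 38, Emaj7 ends at 41, Bbm7 ends at 43, Emaj7 ends at 46, C#maj7 ends at 49, Bb ends at 52.
Beat 50 falls within Bb.

Bb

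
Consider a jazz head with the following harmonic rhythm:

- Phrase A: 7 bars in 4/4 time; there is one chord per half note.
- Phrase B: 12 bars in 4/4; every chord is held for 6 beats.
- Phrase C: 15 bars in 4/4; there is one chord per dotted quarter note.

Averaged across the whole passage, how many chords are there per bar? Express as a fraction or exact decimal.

31/17 chords per bar

A: 7 bars of 4 beats is 28 beats; at 2 beats each that's 14 chords.
B: 12 bars of 4 beats is 48 beats; at 6 beats each that's 8 chords.
C: 15 bars of 4 beats is 60 beats; at 1.5 beats each that's 40 chords.
Overall: 62 chords over 34 bars → 62/34 = 31/17 chords per bar.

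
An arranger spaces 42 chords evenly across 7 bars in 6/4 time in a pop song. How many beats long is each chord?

7 bars × 6 beats/bar = 42 beats total.
42 beats ÷ 42 chords = 1 beats per chord.
(That is a quarter note.)

1 beat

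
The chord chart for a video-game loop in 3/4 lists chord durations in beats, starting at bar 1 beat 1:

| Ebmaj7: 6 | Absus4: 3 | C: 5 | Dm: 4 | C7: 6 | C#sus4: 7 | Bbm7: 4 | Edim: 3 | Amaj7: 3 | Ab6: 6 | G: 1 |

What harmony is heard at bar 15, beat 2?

Ab6

Beat 2 of bar 15 is beat (15−1)×3 + 2 = 44 overall.
Running totals: Ebmaj7 ends at 6, Absus4 ends at 9, C ends at 14, Dm ends at 18, C7 ends at 24, C#sus4 ends at 31, Bbm7 ends at 35, Edim ends at 38, Amaj7 ends at 41, Ab6 ends at 47.
Beat 44 falls within Ab6.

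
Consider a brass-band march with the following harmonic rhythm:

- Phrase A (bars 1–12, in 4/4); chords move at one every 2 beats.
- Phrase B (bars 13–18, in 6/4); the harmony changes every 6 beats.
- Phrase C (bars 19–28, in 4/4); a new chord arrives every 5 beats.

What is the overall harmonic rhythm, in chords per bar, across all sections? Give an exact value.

19/14 chords per bar

A: 12 bars of 4 beats is 48 beats; at 2 beats each that's 24 chords.
B: 6 bars of 6 beats is 36 beats; at 6 beats each that's 6 chords.
C: 10 bars of 4 beats is 40 beats; at 5 beats each that's 8 chords.
Overall: 38 chords over 28 bars → 38/28 = 19/14 chords per bar.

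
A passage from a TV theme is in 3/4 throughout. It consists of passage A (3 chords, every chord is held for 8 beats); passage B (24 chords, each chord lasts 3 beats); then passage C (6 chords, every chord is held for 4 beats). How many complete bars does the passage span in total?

40 bars

A: 3 × 8 = 24 beats = 8 bars.
B: 24 × 3 = 72 beats = 24 bars.
C: 6 × 4 = 24 beats = 8 bars.
Total: 8 + 24 + 8 = 40 bars.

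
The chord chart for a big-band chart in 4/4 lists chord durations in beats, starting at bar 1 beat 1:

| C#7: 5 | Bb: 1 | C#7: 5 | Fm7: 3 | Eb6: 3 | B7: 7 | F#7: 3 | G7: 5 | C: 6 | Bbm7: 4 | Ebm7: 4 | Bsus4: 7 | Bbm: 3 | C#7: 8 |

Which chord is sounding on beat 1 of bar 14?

Beat 1 of bar 14 is beat (14−1)×4 + 1 = 53 overall.
Running totals: C#7 ends at 5, Bb ends at 6, C#7 ends at 11, Fm7 ends at 14, Eb6 ends at 17, B7 ends at 24, F#7 ends at 27, G7 ends at 32, C ends at 38, Bbm7 ends at 42, Ebm7 ends at 46, Bsus4 ends at 53.
Beat 53 falls within Bsus4.

Bsus4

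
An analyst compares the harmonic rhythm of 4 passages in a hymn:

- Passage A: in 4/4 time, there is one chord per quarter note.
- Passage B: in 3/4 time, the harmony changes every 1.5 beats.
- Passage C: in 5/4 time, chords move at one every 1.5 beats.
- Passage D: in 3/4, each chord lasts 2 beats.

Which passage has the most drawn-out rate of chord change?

A: 4/1 = 4 chords/bar.
B: 3/1.5 = 2 chords/bar.
C: 5/1.5 = 10/3 chords/bar.
D: 3/2 = 1.5 chords/bar.
Slowest is D at 1.5 chords/bar.

Passage D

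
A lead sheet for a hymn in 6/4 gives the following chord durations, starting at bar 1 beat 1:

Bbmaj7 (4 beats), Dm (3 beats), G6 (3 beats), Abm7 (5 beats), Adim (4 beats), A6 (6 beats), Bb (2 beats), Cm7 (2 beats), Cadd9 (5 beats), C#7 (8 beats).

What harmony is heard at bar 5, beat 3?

Bb

Beat 3 of bar 5 is beat (5−1)×6 + 3 = 27 overall.
Running totals: Bbmaj7 ends at 4, Dm ends at 7, G6 ends at 10, Abm7 ends at 15, Adim ends at 19, A6 ends at 25, Bb ends at 27.
Beat 27 falls within Bb.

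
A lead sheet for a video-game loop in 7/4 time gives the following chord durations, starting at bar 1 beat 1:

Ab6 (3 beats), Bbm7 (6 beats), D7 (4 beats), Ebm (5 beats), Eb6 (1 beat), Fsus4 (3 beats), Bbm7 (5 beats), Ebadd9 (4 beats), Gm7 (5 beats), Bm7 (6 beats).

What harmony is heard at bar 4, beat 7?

Ebadd9

Beat 7 of bar 4 is beat (4−1)×7 + 7 = 28 overall.
Running totals: Ab6 ends at 3, Bbm7 ends at 9, D7 ends at 13, Ebm ends at 18, Eb6 ends at 19, Fsus4 ends at 22, Bbm7 ends at 27, Ebadd9 ends at 31.
Beat 28 falls within Ebadd9.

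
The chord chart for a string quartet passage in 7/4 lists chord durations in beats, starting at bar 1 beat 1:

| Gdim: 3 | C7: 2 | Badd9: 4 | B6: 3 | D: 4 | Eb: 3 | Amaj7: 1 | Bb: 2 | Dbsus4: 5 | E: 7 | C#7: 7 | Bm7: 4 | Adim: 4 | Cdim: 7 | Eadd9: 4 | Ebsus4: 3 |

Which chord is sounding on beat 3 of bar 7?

Beat 3 of bar 7 is beat (7−1)×7 + 3 = 45 overall.
Running totals: Gdim ends at 3, C7 ends at 5, Badd9 ends at 9, B6 ends at 12, D ends at 16, Eb ends at 19, Amaj7 ends at 20, Bb ends at 22, Dbsus4 ends at 27, E ends at 34, C#7 ends at 41, Bm7 ends at 45.
Beat 45 falls within Bm7.

Bm7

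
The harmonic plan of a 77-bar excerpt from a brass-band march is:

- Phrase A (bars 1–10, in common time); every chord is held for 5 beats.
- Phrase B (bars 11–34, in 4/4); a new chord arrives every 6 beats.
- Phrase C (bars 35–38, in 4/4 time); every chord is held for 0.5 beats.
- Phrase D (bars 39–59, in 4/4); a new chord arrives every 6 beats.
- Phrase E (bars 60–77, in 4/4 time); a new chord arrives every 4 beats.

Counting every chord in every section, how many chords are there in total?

A has 40 beats and chords last 5 each, so 8 chords.
B has 96 beats and chords last 6 each, so 16 chords.
C has 16 beats and chords last 0.5 each, so 32 chords.
D has 84 beats and chords last 6 each, so 14 chords.
E has 72 beats and chords last 4 each, so 18 chords.
Total: 8 + 16 + 32 + 14 + 18 = 88.

88 chords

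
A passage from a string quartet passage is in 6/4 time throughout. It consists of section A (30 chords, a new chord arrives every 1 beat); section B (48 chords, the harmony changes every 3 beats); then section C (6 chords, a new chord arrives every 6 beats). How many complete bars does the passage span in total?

35 bars

A: 30 × 1 = 30 beats = 5 bars.
B: 48 × 3 = 144 beats = 24 bars.
C: 6 × 6 = 36 beats = 6 bars.
Total: 5 + 24 + 6 = 35 bars.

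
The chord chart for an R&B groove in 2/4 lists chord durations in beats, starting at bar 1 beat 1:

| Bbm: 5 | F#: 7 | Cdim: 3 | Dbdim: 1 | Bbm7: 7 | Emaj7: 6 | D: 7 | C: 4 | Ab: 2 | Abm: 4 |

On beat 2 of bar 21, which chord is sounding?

Beat 2 of bar 21 is beat (21−1)×2 + 2 = 42 overall.
Running totals: Bbm ends at 5, F# ends at 12, Cdim ends at 15, Dbdim ends at 16, Bbm7 ends at 23, Emaj7 ends at 29, D ends at 36, C ends at 40, Ab ends at 42.
Beat 42 falls within Ab.

Ab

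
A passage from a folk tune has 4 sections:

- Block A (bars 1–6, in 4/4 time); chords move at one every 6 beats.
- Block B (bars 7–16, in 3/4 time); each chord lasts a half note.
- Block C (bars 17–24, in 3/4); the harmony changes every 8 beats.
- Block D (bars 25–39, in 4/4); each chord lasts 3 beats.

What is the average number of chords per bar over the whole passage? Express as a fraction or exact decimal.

A: 6 bars of 4 beats is 24 beats; at 6 beats each that's 4 chords.
B: 10 bars of 3 beats is 30 beats; at 2 beats each that's 15 chords.
C: 8 bars of 3 beats is 24 beats; at 8 beats each that's 3 chords.
D: 15 bars of 4 beats is 60 beats; at 3 beats each that's 20 chords.
Overall: 42 chords over 39 bars → 42/39 = 14/13 chords per bar.

14/13 chords per bar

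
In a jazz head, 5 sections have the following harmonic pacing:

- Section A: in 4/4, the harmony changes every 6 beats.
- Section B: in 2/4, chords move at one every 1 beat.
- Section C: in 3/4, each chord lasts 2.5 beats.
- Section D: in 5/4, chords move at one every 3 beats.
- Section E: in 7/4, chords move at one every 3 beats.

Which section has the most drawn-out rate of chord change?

A: 4 beats/bar ÷ 6 beats/chord = 2/3 chords/bar.
B: 2 beats/bar ÷ 1 beat/chord = 2 chords/bar.
C: 3 beats/bar ÷ 2.5 beats/chord = 1.2 chords/bar.
D: 5 beats/bar ÷ 3 beats/chord = 5/3 chords/bar.
E: 7 beats/bar ÷ 3 beats/chord = 7/3 chords/bar.
Slowest is A at 2/3 chords/bar.

Section A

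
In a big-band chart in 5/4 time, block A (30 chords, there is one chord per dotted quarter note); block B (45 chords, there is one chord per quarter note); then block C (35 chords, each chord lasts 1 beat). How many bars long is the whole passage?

25 bars

A: 30 × 1.5 = 45 beats = 9 bars.
B: 45 × 1 = 45 beats = 9 bars.
C: 35 × 1 = 35 beats = 7 bars.
Total: 9 + 9 + 7 = 25 bars.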